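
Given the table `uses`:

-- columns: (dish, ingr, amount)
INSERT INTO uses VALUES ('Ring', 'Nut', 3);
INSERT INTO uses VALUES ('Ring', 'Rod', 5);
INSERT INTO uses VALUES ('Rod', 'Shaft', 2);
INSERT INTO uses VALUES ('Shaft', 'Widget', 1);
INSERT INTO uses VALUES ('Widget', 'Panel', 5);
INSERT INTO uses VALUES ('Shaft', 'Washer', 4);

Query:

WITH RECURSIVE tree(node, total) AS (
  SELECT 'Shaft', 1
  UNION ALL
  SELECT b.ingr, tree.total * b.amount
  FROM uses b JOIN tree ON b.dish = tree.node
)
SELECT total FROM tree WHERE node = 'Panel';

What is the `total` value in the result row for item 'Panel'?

5

Base: (Shaft, total=1).
Iteration 1: components of {Shaft} -> Washer = 1*4 = 4, Widget = 1*1 = 1.
Iteration 2: components of {Washer,Widget} -> Panel = 1*5 = 5.
Iteration 3: no further components; recursion stops.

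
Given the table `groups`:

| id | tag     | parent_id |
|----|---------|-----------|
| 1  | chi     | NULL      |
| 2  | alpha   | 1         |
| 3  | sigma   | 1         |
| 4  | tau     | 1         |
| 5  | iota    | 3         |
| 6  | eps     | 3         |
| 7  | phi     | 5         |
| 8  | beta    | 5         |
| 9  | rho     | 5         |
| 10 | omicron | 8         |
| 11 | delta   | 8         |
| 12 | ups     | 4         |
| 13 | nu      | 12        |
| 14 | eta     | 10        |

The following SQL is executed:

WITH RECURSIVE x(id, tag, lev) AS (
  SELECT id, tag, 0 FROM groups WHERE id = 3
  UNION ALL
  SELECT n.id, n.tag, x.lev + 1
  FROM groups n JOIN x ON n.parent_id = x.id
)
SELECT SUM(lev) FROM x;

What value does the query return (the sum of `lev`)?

18

Base: id=3 (sigma) at lev 0.
Iteration 1: rows with parent_id in {3} -> iota (id 5, lev 1), eps (id 6, lev 1).
Iteration 2: rows with parent_id in {5,6} -> phi (id 7, lev 2), beta (id 8, lev 2), rho (id 9, lev 2).
Iteration 3: rows with parent_id in {7,8,9} -> omicron (id 10, lev 3), delta (id 11, lev 3).
Iteration 4: rows with parent_id in {10,11} -> eta (id 14, lev 4).
Iteration 5: no rows with parent_id in {14}; recursion stops.
SUM(lev) = 0 + 1 + 1 + 2 + 2 + 2 + 3 + 3 + 4 = 18.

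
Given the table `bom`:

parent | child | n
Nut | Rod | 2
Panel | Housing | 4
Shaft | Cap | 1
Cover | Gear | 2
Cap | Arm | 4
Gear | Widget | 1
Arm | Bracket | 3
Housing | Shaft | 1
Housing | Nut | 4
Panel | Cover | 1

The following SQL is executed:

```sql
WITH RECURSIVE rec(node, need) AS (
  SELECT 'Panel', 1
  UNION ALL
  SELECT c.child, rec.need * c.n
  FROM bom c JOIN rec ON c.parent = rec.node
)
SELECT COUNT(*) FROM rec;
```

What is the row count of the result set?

Base: (Panel, need=1).
Iteration 1: components of {Panel} -> Cover = 1*1 = 1, Housing = 1*4 = 4.
Iteration 2: components of {Cover,Housing} -> Gear = 1*2 = 2, Nut = 4*4 = 16, Shaft = 4*1 = 4.
Iteration 3: components of {Gear,Nut,Shaft} -> Cap = 4*1 = 4, Rod = 16*2 = 32, Widget = 2*1 = 2.
Iteration 4: components of {Cap,Rod,Widget} -> Arm = 4*4 = 16.
Iteration 5: components of {Arm} -> Bracket = 16*3 = 48.
Iteration 6: no further components; recursion stops.
Total rows emitted: 11.

11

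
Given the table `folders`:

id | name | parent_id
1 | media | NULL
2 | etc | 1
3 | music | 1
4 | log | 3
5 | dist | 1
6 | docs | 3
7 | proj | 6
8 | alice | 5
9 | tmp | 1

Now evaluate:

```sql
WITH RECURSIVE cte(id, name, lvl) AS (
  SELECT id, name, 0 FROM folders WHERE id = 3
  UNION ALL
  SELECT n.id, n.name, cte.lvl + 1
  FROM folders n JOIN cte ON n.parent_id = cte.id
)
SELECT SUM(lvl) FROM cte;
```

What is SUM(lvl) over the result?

Base: id=3 (music) at lvl 0.
Iteration 1: rows with parent_id in {3} -> log (id 4, lvl 1), docs (id 6, lvl 1).
Iteration 2: rows with parent_id in {4,6} -> proj (id 7, lvl 2).
Iteration 3: no rows with parent_id in {7}; recursion stops.
SUM(lvl) = 0 + 1 + 1 + 2 = 4.

4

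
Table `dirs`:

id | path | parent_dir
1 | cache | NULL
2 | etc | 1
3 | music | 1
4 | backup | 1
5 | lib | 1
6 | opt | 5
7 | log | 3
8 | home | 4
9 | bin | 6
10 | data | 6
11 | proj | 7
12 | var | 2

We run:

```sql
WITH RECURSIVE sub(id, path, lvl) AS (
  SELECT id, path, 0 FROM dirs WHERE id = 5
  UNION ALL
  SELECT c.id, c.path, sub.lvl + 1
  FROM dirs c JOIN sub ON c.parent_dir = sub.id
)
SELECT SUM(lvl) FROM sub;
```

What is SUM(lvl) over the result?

5

Base: id=5 (lib) at lvl 0.
Iteration 1: rows with parent_dir in {5} -> opt (id 6, lvl 1).
Iteration 2: rows with parent_dir in {6} -> bin (id 9, lvl 2), data (id 10, lvl 2).
Iteration 3: no rows with parent_dir in {9,10}; recursion stops.
SUM(lvl) = 0 + 1 + 2 + 2 = 5.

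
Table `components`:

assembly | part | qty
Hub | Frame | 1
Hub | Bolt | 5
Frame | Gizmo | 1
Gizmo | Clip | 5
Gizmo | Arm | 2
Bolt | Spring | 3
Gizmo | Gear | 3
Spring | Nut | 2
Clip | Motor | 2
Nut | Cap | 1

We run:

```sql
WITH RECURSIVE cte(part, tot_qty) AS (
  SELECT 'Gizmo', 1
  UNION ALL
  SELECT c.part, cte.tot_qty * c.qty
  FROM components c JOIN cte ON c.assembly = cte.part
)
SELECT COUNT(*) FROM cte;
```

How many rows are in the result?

Base: (Gizmo, tot_qty=1).
Iteration 1: components of {Gizmo} -> Arm = 1*2 = 2, Clip = 1*5 = 5, Gear = 1*3 = 3.
Iteration 2: components of {Arm,Clip,Gear} -> Motor = 5*2 = 10.
Iteration 3: no further components; recursion stops.
Total rows emitted: 5.

5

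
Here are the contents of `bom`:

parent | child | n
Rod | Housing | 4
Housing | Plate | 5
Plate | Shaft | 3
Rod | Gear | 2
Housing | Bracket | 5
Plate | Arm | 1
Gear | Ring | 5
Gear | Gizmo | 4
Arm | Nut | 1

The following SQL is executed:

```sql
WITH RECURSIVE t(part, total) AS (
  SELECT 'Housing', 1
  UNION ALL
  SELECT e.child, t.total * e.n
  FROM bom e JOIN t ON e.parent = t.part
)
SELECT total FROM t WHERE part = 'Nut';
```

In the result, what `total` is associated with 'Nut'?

5

Base: (Housing, total=1).
Iteration 1: components of {Housing} -> Bracket = 1*5 = 5, Plate = 1*5 = 5.
Iteration 2: components of {Bracket,Plate} -> Arm = 5*1 = 5, Shaft = 5*3 = 15.
Iteration 3: components of {Arm,Shaft} -> Nut = 5*1 = 5.
Iteration 4: no further components; recursion stops.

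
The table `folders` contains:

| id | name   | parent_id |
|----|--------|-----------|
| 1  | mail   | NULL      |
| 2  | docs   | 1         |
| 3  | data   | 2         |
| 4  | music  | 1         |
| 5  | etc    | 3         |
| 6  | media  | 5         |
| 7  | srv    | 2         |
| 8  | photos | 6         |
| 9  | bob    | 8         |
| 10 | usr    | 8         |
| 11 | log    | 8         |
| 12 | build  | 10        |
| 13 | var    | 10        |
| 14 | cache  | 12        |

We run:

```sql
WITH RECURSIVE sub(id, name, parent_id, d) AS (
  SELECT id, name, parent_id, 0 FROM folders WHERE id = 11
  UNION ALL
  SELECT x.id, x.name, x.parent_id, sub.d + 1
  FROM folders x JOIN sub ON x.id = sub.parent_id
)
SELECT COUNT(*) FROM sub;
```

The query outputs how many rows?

7

Base: id=11 (log), parent_id=8, d 0.
Iteration 1: join on id=8 -> photos (id 8, parent_id=6, d 1).
Iteration 2: join on id=6 -> media (id 6, parent_id=5, d 2).
Iteration 3: join on id=5 -> etc (id 5, parent_id=3, d 3).
Iteration 4: join on id=3 -> data (id 3, parent_id=2, d 4).
Iteration 5: join on id=2 -> docs (id 2, parent_id=1, d 5).
Iteration 6: join on id=1 -> mail (id 1, parent_id=NULL, d 6).
Iteration 7: parent_id is NULL; no match; recursion stops.
Total rows emitted: 7.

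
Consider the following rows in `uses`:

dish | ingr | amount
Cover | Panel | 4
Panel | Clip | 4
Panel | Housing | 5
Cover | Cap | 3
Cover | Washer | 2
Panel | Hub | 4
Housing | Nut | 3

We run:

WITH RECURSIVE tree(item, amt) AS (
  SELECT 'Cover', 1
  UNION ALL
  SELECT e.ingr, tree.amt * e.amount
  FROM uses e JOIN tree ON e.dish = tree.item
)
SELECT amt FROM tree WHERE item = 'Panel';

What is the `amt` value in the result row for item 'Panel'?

4

Base: (Cover, amt=1).
Iteration 1: components of {Cover} -> Cap = 1*3 = 3, Panel = 1*4 = 4, Washer = 1*2 = 2.
Iteration 2: components of {Cap,Panel,Washer} -> Clip = 4*4 = 16, Housing = 4*5 = 20, Hub = 4*4 = 16.
Iteration 3: components of {Clip,Housing,Hub} -> Nut = 20*3 = 60.
Iteration 4: no further components; recursion stops.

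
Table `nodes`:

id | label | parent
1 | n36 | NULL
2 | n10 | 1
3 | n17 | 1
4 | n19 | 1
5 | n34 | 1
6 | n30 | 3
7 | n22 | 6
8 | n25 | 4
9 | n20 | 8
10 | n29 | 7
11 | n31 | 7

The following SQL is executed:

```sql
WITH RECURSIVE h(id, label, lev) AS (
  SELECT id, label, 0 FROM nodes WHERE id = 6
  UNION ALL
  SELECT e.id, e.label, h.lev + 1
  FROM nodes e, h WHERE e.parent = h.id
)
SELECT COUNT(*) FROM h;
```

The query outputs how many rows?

Base: id=6 (n30) at lev 0.
Iteration 1: rows with parent in {6} -> n22 (id 7, lev 1).
Iteration 2: rows with parent in {7} -> n29 (id 10, lev 2), n31 (id 11, lev 2).
Iteration 3: no rows with parent in {10,11}; recursion stops.
Total rows emitted: 4.

4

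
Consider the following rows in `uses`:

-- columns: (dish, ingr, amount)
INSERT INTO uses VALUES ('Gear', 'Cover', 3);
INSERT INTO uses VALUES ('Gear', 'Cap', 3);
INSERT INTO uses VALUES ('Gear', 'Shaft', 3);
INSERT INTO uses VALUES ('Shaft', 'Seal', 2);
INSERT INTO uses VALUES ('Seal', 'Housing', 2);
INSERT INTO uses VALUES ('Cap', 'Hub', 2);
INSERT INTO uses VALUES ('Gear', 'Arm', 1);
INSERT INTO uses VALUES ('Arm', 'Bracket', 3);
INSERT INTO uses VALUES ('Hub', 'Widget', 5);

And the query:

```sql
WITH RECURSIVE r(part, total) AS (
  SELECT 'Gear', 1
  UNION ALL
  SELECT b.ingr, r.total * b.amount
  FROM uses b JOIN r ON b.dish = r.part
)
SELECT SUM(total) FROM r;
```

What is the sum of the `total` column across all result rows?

68

Base: (Gear, total=1).
Iteration 1: components of {Gear} -> Arm = 1*1 = 1, Cap = 1*3 = 3, Cover = 1*3 = 3, Shaft = 1*3 = 3.
Iteration 2: components of {Arm,Cap,Cover,Shaft} -> Bracket = 1*3 = 3, Hub = 3*2 = 6, Seal = 3*2 = 6.
Iteration 3: components of {Bracket,Hub,Seal} -> Housing = 6*2 = 12, Widget = 6*5 = 30.
Iteration 4: no further components; recursion stops.
SUM(total) = 1 + 3 + 3 + 3 + 1 + 6 + 6 + 3 + 30 + 12 = 68.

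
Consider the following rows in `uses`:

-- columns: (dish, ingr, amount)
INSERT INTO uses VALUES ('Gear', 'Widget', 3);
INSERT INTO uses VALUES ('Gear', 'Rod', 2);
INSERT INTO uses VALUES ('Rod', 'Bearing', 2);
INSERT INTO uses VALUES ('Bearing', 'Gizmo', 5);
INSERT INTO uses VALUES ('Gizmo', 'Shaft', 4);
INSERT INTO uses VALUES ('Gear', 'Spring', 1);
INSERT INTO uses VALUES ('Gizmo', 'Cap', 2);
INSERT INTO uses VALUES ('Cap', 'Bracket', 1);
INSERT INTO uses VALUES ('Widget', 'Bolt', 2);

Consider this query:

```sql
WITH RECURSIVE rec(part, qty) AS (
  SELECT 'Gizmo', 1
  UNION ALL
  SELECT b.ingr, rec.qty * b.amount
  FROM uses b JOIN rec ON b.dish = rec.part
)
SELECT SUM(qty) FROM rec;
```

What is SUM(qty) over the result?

9

Base: (Gizmo, qty=1).
Iteration 1: components of {Gizmo} -> Cap = 1*2 = 2, Shaft = 1*4 = 4.
Iteration 2: components of {Cap,Shaft} -> Bracket = 2*1 = 2.
Iteration 3: no further components; recursion stops.
SUM(qty) = 1 + 4 + 2 + 2 = 9.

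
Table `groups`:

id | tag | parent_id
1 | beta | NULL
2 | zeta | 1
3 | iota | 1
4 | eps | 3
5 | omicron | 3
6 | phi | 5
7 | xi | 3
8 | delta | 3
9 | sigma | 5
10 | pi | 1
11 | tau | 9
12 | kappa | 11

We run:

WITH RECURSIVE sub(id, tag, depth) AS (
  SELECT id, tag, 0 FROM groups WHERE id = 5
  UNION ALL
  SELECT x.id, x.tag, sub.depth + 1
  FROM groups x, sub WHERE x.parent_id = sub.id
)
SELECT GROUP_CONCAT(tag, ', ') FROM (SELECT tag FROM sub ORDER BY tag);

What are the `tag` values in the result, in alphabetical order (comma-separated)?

kappa, omicron, phi, sigma, tau

Base: id=5 (omicron) at depth 0.
Iteration 1: rows with parent_id in {5} -> phi (id 6, depth 1), sigma (id 9, depth 1).
Iteration 2: rows with parent_id in {6,9} -> tau (id 11, depth 2).
Iteration 3: rows with parent_id in {11} -> kappa (id 12, depth 3).
Iteration 4: no rows with parent_id in {12}; recursion stops.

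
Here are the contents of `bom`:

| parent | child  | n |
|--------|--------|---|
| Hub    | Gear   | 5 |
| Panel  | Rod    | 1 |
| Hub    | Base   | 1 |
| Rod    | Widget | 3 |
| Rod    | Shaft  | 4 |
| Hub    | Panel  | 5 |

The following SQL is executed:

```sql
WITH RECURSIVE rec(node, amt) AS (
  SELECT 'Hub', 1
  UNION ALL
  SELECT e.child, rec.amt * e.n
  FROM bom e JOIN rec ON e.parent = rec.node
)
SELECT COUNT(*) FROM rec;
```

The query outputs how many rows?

7

Base: (Hub, amt=1).
Iteration 1: components of {Hub} -> Base = 1*1 = 1, Gear = 1*5 = 5, Panel = 1*5 = 5.
Iteration 2: components of {Base,Gear,Panel} -> Rod = 5*1 = 5.
Iteration 3: components of {Rod} -> Shaft = 5*4 = 20, Widget = 5*3 = 15.
Iteration 4: no further components; recursion stops.
Total rows emitted: 7.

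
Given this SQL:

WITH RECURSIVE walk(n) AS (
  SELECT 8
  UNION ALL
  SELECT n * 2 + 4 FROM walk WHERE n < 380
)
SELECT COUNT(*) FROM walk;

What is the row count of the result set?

6

Base: n=8.
Iteration 1: 8 < 380 holds -> n = 8 * 2 + 4 = 20.
Iteration 2: 20 < 380 holds -> n = 20 * 2 + 4 = 44.
Iteration 3: 44 < 380 holds -> n = 44 * 2 + 4 = 92.
Iteration 4: 92 < 380 holds -> n = 92 * 2 + 4 = 188.
Iteration 5: 188 < 380 holds -> n = 188 * 2 + 4 = 380.
Iteration 6: 380 < 380 fails; recursion stops.
Total rows emitted: 6.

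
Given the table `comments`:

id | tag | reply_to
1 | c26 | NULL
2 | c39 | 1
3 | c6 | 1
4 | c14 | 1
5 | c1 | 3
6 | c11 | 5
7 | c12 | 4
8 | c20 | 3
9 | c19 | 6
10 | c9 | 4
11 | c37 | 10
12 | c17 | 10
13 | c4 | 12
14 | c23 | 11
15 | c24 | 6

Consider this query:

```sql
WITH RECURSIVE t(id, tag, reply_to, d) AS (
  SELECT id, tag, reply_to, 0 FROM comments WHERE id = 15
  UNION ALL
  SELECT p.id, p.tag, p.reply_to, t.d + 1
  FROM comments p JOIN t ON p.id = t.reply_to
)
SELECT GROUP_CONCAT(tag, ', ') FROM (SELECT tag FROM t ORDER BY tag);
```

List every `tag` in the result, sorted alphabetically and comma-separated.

Base: id=15 (c24), reply_to=6, d 0.
Iteration 1: join on id=6 -> c11 (id 6, reply_to=5, d 1).
Iteration 2: join on id=5 -> c1 (id 5, reply_to=3, d 2).
Iteration 3: join on id=3 -> c6 (id 3, reply_to=1, d 3).
Iteration 4: join on id=1 -> c26 (id 1, reply_to=NULL, d 4).
Iteration 5: reply_to is NULL; no match; recursion stops.

c1, c11, c24, c26, c6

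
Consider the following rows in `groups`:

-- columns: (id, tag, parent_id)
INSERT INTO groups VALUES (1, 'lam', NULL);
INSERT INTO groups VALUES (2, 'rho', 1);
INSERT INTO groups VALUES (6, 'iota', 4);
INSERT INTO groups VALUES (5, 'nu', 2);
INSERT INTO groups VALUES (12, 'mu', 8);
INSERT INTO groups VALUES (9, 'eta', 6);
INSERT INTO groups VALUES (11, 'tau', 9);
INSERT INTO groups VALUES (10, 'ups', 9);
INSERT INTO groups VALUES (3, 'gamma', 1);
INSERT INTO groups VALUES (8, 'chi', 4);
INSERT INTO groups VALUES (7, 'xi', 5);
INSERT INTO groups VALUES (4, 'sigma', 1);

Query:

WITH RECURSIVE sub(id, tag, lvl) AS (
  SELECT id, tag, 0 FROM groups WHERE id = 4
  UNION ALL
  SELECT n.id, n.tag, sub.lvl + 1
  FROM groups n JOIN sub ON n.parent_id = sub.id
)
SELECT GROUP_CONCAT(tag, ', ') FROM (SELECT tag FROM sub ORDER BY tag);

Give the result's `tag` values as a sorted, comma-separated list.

Base: id=4 (sigma) at lvl 0.
Iteration 1: rows with parent_id in {4} -> iota (id 6, lvl 1), chi (id 8, lvl 1).
Iteration 2: rows with parent_id in {6,8} -> eta (id 9, lvl 2), mu (id 12, lvl 2).
Iteration 3: rows with parent_id in {9,12} -> ups (id 10, lvl 3), tau (id 11, lvl 3).
Iteration 4: no rows with parent_id in {10,11}; recursion stops.

chi, eta, iota, mu, sigma, tau, ups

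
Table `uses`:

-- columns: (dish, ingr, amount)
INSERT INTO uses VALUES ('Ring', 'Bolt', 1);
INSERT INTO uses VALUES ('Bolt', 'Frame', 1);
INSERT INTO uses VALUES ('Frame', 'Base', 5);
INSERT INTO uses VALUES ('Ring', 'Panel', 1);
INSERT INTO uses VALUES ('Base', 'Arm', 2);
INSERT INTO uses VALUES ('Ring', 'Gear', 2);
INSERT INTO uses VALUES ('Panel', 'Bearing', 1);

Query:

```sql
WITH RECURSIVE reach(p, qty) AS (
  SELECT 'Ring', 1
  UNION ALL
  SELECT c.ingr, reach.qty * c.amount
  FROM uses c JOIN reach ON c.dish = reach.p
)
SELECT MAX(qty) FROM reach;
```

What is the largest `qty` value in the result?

10

Base: (Ring, qty=1).
Iteration 1: components of {Ring} -> Bolt = 1*1 = 1, Gear = 1*2 = 2, Panel = 1*1 = 1.
Iteration 2: components of {Bolt,Gear,Panel} -> Bearing = 1*1 = 1, Frame = 1*1 = 1.
Iteration 3: components of {Bearing,Frame} -> Base = 1*5 = 5.
Iteration 4: components of {Base} -> Arm = 5*2 = 10.
Iteration 5: no further components; recursion stops.
qty values: 1, 1, 1, 2, 1, 1, 5, 10; the maximum is 10.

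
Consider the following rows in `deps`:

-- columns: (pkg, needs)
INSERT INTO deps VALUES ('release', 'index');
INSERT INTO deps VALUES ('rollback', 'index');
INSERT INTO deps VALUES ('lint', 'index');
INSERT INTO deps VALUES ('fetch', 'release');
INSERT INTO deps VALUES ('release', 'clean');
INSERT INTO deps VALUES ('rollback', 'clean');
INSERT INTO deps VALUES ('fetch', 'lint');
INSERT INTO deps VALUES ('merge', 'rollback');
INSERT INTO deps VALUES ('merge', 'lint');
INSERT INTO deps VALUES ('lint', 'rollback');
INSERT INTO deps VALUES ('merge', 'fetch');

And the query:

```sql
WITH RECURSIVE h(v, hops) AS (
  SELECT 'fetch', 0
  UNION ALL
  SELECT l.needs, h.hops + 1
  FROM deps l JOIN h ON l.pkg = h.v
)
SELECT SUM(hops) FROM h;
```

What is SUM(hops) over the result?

16

Base: (fetch, hops=0).
Iteration 1: edges from {fetch} -> (lint, hops=1), (release, hops=1).
Iteration 2: edges from {lint,release} -> (clean, hops=2), (index, hops=2) x2, (rollback, hops=2). [UNION ALL keeps all 4 new rows, including repeats]
Iteration 3: edges from {clean,index,rollback} -> (clean, hops=3), (index, hops=3).
Iteration 4: no outgoing edges from {clean,index}; recursion stops.
SUM(hops) = 0 + 1 + 1 + 2 + 2 + 2 + 2 + 3 + 3 = 16.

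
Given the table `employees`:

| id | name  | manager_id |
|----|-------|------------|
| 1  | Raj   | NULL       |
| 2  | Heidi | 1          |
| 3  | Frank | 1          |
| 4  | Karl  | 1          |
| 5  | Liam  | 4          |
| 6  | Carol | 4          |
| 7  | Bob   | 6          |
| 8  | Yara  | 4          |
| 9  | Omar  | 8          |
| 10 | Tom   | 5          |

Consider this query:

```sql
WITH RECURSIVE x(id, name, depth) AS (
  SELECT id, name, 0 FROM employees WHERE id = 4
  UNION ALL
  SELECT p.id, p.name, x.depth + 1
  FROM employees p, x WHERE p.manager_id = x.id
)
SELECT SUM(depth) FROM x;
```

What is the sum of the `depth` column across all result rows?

Base: id=4 (Karl) at depth 0.
Iteration 1: rows with manager_id in {4} -> Liam (id 5, depth 1), Carol (id 6, depth 1), Yara (id 8, depth 1).
Iteration 2: rows with manager_id in {5,6,8} -> Bob (id 7, depth 2), Omar (id 9, depth 2), Tom (id 10, depth 2).
Iteration 3: no rows with manager_id in {7,9,10}; recursion stops.
SUM(depth) = 0 + 1 + 1 + 1 + 2 + 2 + 2 = 9.

9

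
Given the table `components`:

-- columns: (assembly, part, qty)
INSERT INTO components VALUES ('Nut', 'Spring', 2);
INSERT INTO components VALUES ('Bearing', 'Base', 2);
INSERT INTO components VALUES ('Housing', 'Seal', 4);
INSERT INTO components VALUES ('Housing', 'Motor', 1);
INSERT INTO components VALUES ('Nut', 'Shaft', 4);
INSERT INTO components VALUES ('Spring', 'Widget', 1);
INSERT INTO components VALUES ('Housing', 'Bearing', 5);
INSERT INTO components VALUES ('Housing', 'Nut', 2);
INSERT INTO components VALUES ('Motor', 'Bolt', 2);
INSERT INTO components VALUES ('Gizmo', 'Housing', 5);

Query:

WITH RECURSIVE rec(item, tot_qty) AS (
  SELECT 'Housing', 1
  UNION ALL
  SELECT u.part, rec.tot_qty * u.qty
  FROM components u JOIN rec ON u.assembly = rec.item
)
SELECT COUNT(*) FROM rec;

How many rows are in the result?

10

Base: (Housing, tot_qty=1).
Iteration 1: components of {Housing} -> Bearing = 1*5 = 5, Motor = 1*1 = 1, Nut = 1*2 = 2, Seal = 1*4 = 4.
Iteration 2: components of {Bearing,Motor,Nut,Seal} -> Base = 5*2 = 10, Bolt = 1*2 = 2, Shaft = 2*4 = 8, Spring = 2*2 = 4.
Iteration 3: components of {Base,Bolt,Shaft,Spring} -> Widget = 4*1 = 4.
Iteration 4: no further components; recursion stops.
Total rows emitted: 10.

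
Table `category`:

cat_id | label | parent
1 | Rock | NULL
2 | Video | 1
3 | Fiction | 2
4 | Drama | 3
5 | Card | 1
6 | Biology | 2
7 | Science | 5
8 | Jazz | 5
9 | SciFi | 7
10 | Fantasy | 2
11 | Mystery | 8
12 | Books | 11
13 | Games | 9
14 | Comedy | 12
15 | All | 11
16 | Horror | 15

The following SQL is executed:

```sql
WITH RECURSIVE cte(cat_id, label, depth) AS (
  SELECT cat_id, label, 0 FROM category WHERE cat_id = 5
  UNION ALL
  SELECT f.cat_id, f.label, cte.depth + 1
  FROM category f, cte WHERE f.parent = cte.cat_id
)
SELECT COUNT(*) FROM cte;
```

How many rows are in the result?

Base: cat_id=5 (Card) at depth 0.
Iteration 1: rows with parent in {5} -> Science (id 7, depth 1), Jazz (id 8, depth 1).
Iteration 2: rows with parent in {7,8} -> SciFi (id 9, depth 2), Mystery (id 11, depth 2).
Iteration 3: rows with parent in {9,11} -> Books (id 12, depth 3), Games (id 13, depth 3), All (id 15, depth 3).
Iteration 4: rows with parent in {12,13,15} -> Comedy (id 14, depth 4), Horror (id 16, depth 4).
Iteration 5: no rows with parent in {14,16}; recursion stops.
Total rows emitted: 10.

10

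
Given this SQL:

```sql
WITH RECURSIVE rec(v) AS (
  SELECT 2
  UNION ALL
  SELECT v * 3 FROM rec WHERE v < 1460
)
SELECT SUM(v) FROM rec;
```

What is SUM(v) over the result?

6560

Base: v=2.
Iteration 1: 2 < 1460 holds -> v = 2 * 3 = 6.
Iteration 2: 6 < 1460 holds -> v = 6 * 3 = 18.
Iteration 3: 18 < 1460 holds -> v = 18 * 3 = 54.
Iteration 4: 54 < 1460 holds -> v = 54 * 3 = 162.
Iteration 5: 162 < 1460 holds -> v = 162 * 3 = 486.
Iteration 6: 486 < 1460 holds -> v = 486 * 3 = 1458.
Iteration 7: 1458 < 1460 holds -> v = 1458 * 3 = 4374.
Iteration 8: 4374 < 1460 fails; recursion stops.
SUM(v) = 2 + 6 + 18 + 54 + 162 + 486 + 1458 + 4374 = 6560.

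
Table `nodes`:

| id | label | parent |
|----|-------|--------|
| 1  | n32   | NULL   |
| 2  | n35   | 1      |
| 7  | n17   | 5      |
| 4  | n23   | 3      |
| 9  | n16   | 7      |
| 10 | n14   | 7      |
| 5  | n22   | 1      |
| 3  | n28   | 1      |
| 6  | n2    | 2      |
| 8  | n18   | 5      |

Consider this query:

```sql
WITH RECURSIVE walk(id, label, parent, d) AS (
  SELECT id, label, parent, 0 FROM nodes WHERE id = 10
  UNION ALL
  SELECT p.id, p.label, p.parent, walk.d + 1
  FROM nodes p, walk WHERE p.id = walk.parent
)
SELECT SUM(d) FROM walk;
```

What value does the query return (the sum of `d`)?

6

Base: id=10 (n14), parent=7, d 0.
Iteration 1: join on id=7 -> n17 (id 7, parent=5, d 1).
Iteration 2: join on id=5 -> n22 (id 5, parent=1, d 2).
Iteration 3: join on id=1 -> n32 (id 1, parent=NULL, d 3).
Iteration 4: parent is NULL; no match; recursion stops.
SUM(d) = 0 + 1 + 2 + 3 = 6.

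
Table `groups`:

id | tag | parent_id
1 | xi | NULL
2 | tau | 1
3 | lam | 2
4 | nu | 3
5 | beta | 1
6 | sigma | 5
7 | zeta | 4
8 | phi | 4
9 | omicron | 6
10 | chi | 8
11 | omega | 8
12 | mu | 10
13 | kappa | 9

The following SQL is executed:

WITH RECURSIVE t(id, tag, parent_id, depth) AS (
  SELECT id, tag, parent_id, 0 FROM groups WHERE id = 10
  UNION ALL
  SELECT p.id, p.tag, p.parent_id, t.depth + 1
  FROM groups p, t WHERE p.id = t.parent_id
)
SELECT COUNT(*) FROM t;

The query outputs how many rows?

Base: id=10 (chi), parent_id=8, depth 0.
Iteration 1: join on id=8 -> phi (id 8, parent_id=4, depth 1).
Iteration 2: join on id=4 -> nu (id 4, parent_id=3, depth 2).
Iteration 3: join on id=3 -> lam (id 3, parent_id=2, depth 3).
Iteration 4: join on id=2 -> tau (id 2, parent_id=1, depth 4).
Iteration 5: join on id=1 -> xi (id 1, parent_id=NULL, depth 5).
Iteration 6: parent_id is NULL; no match; recursion stops.
Total rows emitted: 6.

6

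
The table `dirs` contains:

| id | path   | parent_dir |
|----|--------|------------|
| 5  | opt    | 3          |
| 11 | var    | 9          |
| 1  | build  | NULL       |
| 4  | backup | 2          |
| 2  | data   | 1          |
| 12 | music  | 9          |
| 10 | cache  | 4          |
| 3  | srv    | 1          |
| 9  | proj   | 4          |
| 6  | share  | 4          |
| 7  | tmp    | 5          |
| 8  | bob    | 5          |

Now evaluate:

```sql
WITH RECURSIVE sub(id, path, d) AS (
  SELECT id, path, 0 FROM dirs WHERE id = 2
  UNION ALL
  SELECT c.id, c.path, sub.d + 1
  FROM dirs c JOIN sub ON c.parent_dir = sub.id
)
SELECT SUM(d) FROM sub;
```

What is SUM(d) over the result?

Base: id=2 (data) at d 0.
Iteration 1: rows with parent_dir in {2} -> backup (id 4, d 1).
Iteration 2: rows with parent_dir in {4} -> share (id 6, d 2), proj (id 9, d 2), cache (id 10, d 2).
Iteration 3: rows with parent_dir in {6,9,10} -> var (id 11, d 3), music (id 12, d 3).
Iteration 4: no rows with parent_dir in {11,12}; recursion stops.
SUM(d) = 0 + 1 + 2 + 2 + 2 + 3 + 3 = 13.

13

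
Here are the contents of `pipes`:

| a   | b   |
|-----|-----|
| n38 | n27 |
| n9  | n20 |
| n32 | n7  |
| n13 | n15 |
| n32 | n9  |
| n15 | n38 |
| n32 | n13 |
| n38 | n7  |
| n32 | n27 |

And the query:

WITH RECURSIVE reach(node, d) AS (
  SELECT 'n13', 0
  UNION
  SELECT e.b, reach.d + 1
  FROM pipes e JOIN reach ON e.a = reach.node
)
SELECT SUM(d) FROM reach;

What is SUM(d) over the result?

Base: (n13, d=0).
Iteration 1: edges from {n13} -> (n15, d=1).
Iteration 2: edges from {n15} -> (n38, d=2).
Iteration 3: edges from {n38} -> (n27, d=3), (n7, d=3).
Iteration 4: no outgoing edges from {n27,n7}; recursion stops.
SUM(d) = 0 + 1 + 2 + 3 + 3 = 9.

9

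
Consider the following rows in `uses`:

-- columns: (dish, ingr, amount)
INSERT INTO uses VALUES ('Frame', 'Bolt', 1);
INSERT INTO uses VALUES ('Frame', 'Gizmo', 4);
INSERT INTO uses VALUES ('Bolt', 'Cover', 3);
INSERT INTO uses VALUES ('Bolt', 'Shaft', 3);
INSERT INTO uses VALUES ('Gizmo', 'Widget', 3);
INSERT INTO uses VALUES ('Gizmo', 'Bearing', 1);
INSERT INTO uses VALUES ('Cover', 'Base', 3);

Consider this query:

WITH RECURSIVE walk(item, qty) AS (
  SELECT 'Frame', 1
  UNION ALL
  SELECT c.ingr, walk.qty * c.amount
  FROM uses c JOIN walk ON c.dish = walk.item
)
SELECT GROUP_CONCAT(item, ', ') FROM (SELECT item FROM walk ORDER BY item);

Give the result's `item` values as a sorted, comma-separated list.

Base: (Frame, qty=1).
Iteration 1: components of {Frame} -> Bolt = 1*1 = 1, Gizmo = 1*4 = 4.
Iteration 2: components of {Bolt,Gizmo} -> Bearing = 4*1 = 4, Cover = 1*3 = 3, Shaft = 1*3 = 3, Widget = 4*3 = 12.
Iteration 3: components of {Bearing,Cover,Shaft,Widget} -> Base = 3*3 = 9.
Iteration 4: no further components; recursion stops.

Base, Bearing, Bolt, Cover, Frame, Gizmo, Shaft, Widget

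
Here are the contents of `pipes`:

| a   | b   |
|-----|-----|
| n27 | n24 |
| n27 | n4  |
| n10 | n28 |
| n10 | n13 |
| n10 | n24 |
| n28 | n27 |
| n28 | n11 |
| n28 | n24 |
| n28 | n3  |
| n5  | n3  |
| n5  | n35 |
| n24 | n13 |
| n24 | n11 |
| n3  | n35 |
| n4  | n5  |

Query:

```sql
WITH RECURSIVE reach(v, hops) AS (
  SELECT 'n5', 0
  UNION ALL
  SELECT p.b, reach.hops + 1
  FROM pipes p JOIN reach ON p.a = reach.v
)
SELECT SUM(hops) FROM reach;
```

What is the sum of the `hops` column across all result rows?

4

Base: (n5, hops=0).
Iteration 1: edges from {n5} -> (n3, hops=1), (n35, hops=1).
Iteration 2: edges from {n3,n35} -> (n35, hops=2).
Iteration 3: no outgoing edges from {n35}; recursion stops.
SUM(hops) = 0 + 1 + 1 + 2 = 4.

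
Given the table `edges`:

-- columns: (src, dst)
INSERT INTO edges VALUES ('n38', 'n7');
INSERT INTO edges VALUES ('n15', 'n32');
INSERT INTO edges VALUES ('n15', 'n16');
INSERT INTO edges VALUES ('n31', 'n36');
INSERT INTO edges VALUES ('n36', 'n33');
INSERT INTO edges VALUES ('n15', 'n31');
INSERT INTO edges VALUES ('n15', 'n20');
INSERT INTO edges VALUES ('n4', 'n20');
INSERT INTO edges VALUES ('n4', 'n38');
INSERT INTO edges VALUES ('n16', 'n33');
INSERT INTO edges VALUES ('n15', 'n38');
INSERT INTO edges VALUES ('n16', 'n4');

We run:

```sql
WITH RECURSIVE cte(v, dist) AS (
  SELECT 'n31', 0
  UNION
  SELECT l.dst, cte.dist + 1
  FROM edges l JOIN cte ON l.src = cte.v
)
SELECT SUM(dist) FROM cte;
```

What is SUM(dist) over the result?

Base: (n31, dist=0).
Iteration 1: edges from {n31} -> (n36, dist=1).
Iteration 2: edges from {n36} -> (n33, dist=2).
Iteration 3: no outgoing edges from {n33}; recursion stops.
SUM(dist) = 0 + 1 + 2 = 3.

3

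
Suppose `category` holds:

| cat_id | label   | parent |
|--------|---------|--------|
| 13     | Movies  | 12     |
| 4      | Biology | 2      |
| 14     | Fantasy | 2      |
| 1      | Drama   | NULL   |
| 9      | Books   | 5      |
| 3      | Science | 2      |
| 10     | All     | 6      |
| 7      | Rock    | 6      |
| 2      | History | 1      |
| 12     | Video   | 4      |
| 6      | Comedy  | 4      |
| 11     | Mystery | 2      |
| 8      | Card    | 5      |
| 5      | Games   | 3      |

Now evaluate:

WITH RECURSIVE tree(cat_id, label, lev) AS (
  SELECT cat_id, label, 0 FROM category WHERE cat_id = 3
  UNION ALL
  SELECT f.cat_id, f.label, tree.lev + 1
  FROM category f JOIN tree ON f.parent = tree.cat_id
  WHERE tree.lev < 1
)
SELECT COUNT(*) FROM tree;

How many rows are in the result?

2

Base: cat_id=3 (Science) at lev 0.
Iteration 1: rows with parent in {3} -> Games (id 5, lev 1).
Iteration 2: lev < 1 fails for all current rows; recursion stops.
Total rows emitted: 2.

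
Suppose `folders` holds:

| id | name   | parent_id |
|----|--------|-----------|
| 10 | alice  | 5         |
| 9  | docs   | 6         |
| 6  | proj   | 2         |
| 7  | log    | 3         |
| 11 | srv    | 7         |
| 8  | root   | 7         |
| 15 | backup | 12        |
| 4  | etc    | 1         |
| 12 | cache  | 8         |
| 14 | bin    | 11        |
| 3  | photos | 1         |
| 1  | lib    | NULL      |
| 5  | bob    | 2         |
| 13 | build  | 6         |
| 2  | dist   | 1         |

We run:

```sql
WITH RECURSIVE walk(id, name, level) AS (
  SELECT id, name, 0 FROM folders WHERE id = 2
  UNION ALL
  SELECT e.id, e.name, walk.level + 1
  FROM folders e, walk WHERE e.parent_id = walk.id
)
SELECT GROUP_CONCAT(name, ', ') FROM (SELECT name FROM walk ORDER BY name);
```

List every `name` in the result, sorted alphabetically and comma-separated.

alice, bob, build, dist, docs, proj

Base: id=2 (dist) at level 0.
Iteration 1: rows with parent_id in {2} -> bob (id 5, level 1), proj (id 6, level 1).
Iteration 2: rows with parent_id in {5,6} -> docs (id 9, level 2), alice (id 10, level 2), build (id 13, level 2).
Iteration 3: no rows with parent_id in {9,10,13}; recursion stops.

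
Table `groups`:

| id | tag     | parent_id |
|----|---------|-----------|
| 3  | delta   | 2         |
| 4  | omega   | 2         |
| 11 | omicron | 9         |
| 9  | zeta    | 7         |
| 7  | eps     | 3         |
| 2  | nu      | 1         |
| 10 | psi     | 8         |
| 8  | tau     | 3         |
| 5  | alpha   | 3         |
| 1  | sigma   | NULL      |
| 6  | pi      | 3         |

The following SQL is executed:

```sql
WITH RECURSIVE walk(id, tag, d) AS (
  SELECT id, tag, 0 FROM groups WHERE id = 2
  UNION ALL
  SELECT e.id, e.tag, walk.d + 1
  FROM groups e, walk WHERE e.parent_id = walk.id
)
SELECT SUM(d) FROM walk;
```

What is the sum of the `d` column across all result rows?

20

Base: id=2 (nu) at d 0.
Iteration 1: rows with parent_id in {2} -> delta (id 3, d 1), omega (id 4, d 1).
Iteration 2: rows with parent_id in {3,4} -> alpha (id 5, d 2), pi (id 6, d 2), eps (id 7, d 2), tau (id 8, d 2).
Iteration 3: rows with parent_id in {5,6,7,8} -> zeta (id 9, d 3), psi (id 10, d 3).
Iteration 4: rows with parent_id in {9,10} -> omicron (id 11, d 4).
Iteration 5: no rows with parent_id in {11}; recursion stops.
SUM(d) = 0 + 1 + 1 + 2 + 2 + 2 + 2 + 3 + 3 + 4 = 20.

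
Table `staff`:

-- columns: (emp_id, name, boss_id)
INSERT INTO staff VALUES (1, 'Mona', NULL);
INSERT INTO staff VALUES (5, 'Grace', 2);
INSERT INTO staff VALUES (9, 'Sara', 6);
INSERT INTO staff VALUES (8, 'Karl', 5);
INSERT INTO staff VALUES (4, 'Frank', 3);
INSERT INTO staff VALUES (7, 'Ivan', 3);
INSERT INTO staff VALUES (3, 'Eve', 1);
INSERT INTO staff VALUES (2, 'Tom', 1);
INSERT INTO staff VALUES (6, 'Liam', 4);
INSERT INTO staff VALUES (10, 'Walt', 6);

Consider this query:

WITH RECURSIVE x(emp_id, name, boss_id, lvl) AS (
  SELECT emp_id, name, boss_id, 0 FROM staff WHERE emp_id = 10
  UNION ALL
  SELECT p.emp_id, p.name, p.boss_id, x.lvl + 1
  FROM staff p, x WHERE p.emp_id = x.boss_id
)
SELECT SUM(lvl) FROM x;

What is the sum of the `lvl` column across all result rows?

10

Base: emp_id=10 (Walt), boss_id=6, lvl 0.
Iteration 1: join on emp_id=6 -> Liam (id 6, boss_id=4, lvl 1).
Iteration 2: join on emp_id=4 -> Frank (id 4, boss_id=3, lvl 2).
Iteration 3: join on emp_id=3 -> Eve (id 3, boss_id=1, lvl 3).
Iteration 4: join on emp_id=1 -> Mona (id 1, boss_id=NULL, lvl 4).
Iteration 5: boss_id is NULL; no match; recursion stops.
SUM(lvl) = 0 + 1 + 2 + 3 + 4 = 10.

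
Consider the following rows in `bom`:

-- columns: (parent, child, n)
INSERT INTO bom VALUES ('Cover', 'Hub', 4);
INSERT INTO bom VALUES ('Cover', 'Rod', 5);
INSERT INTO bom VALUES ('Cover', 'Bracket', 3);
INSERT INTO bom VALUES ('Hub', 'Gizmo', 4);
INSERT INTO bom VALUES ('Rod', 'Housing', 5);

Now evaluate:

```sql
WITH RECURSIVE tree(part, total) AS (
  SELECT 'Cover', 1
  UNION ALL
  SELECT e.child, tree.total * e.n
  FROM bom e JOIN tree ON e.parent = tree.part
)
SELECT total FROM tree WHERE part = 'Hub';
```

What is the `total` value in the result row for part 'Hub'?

4

Base: (Cover, total=1).
Iteration 1: components of {Cover} -> Bracket = 1*3 = 3, Hub = 1*4 = 4, Rod = 1*5 = 5.
Iteration 2: components of {Bracket,Hub,Rod} -> Gizmo = 4*4 = 16, Housing = 5*5 = 25.
Iteration 3: no further components; recursion stops.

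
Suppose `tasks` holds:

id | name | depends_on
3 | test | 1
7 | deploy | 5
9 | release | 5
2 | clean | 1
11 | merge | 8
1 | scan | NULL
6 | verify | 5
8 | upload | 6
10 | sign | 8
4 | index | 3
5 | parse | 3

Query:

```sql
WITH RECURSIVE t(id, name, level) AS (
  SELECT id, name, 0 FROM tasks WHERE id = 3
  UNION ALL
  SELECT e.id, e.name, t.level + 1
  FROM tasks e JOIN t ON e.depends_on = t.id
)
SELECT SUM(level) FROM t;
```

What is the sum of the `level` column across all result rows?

Base: id=3 (test) at level 0.
Iteration 1: rows with depends_on in {3} -> index (id 4, level 1), parse (id 5, level 1).
Iteration 2: rows with depends_on in {4,5} -> verify (id 6, level 2), deploy (id 7, level 2), release (id 9, level 2).
Iteration 3: rows with depends_on in {6,7,9} -> upload (id 8, level 3).
Iteration 4: rows with depends_on in {8} -> sign (id 10, level 4), merge (id 11, level 4).
Iteration 5: no rows with depends_on in {10,11}; recursion stops.
SUM(level) = 0 + 1 + 1 + 2 + 2 + 2 + 3 + 4 + 4 = 19.

19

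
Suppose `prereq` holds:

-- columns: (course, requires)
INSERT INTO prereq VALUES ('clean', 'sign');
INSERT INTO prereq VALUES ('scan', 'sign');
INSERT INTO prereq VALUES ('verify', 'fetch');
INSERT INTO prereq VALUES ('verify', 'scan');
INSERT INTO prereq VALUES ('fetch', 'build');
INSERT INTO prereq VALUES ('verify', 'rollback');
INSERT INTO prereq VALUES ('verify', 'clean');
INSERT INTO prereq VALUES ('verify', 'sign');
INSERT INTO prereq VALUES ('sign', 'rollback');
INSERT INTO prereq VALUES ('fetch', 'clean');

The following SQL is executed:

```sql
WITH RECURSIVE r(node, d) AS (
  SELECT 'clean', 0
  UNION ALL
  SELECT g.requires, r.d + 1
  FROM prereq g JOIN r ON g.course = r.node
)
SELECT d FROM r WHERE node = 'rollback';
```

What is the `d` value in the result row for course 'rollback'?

Base: (clean, d=0).
Iteration 1: edges from {clean} -> (sign, d=1).
Iteration 2: edges from {sign} -> (rollback, d=2).
Iteration 3: no outgoing edges from {rollback}; recursion stops.

2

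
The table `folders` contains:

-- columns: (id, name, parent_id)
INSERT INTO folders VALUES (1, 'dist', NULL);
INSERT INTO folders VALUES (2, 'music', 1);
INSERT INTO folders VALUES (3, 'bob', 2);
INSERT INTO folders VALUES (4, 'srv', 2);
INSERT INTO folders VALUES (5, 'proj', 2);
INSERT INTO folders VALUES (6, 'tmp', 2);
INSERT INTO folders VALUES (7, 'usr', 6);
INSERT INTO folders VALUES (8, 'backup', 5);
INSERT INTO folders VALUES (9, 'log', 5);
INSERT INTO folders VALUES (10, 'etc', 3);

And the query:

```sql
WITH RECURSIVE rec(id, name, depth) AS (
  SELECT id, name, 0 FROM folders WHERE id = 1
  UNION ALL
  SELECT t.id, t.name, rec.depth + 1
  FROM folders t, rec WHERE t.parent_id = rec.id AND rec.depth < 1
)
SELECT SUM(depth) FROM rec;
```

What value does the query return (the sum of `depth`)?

1

Base: id=1 (dist) at depth 0.
Iteration 1: rows with parent_id in {1} -> music (id 2, depth 1).
Iteration 2: depth < 1 fails for all current rows; recursion stops.
SUM(depth) = 0 + 1 = 1.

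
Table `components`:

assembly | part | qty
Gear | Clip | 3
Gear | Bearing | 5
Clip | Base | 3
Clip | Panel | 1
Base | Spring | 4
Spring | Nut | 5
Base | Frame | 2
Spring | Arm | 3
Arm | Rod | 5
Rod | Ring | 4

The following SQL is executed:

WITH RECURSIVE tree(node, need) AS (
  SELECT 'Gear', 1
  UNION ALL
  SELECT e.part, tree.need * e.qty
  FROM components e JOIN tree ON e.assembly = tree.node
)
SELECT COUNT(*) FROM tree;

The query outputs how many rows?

11

Base: (Gear, need=1).
Iteration 1: components of {Gear} -> Bearing = 1*5 = 5, Clip = 1*3 = 3.
Iteration 2: components of {Bearing,Clip} -> Base = 3*3 = 9, Panel = 3*1 = 3.
Iteration 3: components of {Base,Panel} -> Frame = 9*2 = 18, Spring = 9*4 = 36.
Iteration 4: components of {Frame,Spring} -> Arm = 36*3 = 108, Nut = 36*5 = 180.
Iteration 5: components of {Arm,Nut} -> Rod = 108*5 = 540.
Iteration 6: components of {Rod} -> Ring = 540*4 = 2160.
Iteration 7: no further components; recursion stops.
Total rows emitted: 11.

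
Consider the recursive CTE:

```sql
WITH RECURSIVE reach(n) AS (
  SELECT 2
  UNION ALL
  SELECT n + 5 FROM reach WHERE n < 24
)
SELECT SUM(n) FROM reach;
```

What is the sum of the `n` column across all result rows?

Base: n=2.
Iteration 1: 2 < 24 holds -> n = 2 + 5 = 7.
Iteration 2: 7 < 24 holds -> n = 7 + 5 = 12.
Iteration 3: 12 < 24 holds -> n = 12 + 5 = 17.
Iteration 4: 17 < 24 holds -> n = 17 + 5 = 22.
Iteration 5: 22 < 24 holds -> n = 22 + 5 = 27.
Iteration 6: 27 < 24 fails; recursion stops.
SUM(n) = 2 + 7 + 12 + 17 + 22 + 27 = 87.

87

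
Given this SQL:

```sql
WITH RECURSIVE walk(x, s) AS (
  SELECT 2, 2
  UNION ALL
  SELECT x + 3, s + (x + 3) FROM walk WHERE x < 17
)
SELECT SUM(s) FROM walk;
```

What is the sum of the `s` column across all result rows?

147

Base: x=2, s=2.
Iteration 1: 2 < 17 holds -> x = 2 + 3 = 5, s = 2 + 5 = 7.
Iteration 2: 5 < 17 holds -> x = 5 + 3 = 8, s = 7 + 8 = 15.
Iteration 3: 8 < 17 holds -> x = 8 + 3 = 11, s = 15 + 11 = 26.
Iteration 4: 11 < 17 holds -> x = 11 + 3 = 14, s = 26 + 14 = 40.
Iteration 5: 14 < 17 holds -> x = 14 + 3 = 17, s = 40 + 17 = 57.
Iteration 6: 17 < 17 fails; recursion stops.
SUM(s) = 2 + 7 + 15 + 26 + 40 + 57 = 147.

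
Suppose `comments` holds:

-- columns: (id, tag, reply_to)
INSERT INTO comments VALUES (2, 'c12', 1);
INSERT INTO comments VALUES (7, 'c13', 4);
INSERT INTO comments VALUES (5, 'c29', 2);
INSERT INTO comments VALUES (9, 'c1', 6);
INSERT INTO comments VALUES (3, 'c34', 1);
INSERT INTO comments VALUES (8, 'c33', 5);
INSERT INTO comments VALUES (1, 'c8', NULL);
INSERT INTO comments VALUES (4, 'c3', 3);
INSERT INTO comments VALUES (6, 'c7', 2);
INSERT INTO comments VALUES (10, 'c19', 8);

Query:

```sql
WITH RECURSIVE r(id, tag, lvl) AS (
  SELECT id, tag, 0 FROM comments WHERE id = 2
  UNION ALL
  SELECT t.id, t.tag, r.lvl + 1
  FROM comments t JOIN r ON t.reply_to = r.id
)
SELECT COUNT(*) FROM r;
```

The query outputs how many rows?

6

Base: id=2 (c12) at lvl 0.
Iteration 1: rows with reply_to in {2} -> c29 (id 5, lvl 1), c7 (id 6, lvl 1).
Iteration 2: rows with reply_to in {5,6} -> c33 (id 8, lvl 2), c1 (id 9, lvl 2).
Iteration 3: rows with reply_to in {8,9} -> c19 (id 10, lvl 3).
Iteration 4: no rows with reply_to in {10}; recursion stops.
Total rows emitted: 6.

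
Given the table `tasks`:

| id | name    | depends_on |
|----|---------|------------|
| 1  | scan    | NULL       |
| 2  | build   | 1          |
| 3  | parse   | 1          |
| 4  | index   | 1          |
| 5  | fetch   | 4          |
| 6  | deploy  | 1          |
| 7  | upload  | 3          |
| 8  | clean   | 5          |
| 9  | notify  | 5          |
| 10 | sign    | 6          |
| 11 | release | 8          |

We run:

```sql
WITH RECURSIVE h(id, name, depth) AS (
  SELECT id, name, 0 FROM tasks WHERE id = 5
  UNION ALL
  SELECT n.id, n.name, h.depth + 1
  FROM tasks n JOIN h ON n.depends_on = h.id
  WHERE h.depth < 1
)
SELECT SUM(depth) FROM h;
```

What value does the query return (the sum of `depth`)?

2

Base: id=5 (fetch) at depth 0.
Iteration 1: rows with depends_on in {5} -> clean (id 8, depth 1), notify (id 9, depth 1).
Iteration 2: depth < 1 fails for all current rows; recursion stops.
SUM(depth) = 0 + 1 + 1 = 2.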